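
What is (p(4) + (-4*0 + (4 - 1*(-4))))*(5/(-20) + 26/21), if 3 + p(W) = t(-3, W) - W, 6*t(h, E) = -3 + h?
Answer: 0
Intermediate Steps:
t(h, E) = -1/2 + h/6 (t(h, E) = (-3 + h)/6 = -1/2 + h/6)
p(W) = -4 - W (p(W) = -3 + ((-1/2 + (1/6)*(-3)) - W) = -3 + ((-1/2 - 1/2) - W) = -3 + (-1 - W) = -4 - W)
(p(4) + (-4*0 + (4 - 1*(-4))))*(5/(-20) + 26/21) = ((-4 - 1*4) + (-4*0 + (4 - 1*(-4))))*(5/(-20) + 26/21) = ((-4 - 4) + (0 + (4 + 4)))*(5*(-1/20) + 26*(1/21)) = (-8 + (0 + 8))*(-1/4 + 26/21) = (-8 + 8)*(83/84) = 0*(83/84) = 0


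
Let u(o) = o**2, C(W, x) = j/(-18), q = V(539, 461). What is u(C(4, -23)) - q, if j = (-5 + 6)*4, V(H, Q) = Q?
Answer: -37337/81 ≈ -460.95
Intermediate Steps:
q = 461
j = 4 (j = 1*4 = 4)
C(W, x) = -2/9 (C(W, x) = 4/(-18) = 4*(-1/18) = -2/9)
u(C(4, -23)) - q = (-2/9)**2 - 1*461 = 4/81 - 461 = -37337/81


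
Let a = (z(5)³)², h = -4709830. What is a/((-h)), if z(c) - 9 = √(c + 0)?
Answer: (9 + √5)⁶/4709830 ≈ 0.42725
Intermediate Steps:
z(c) = 9 + √c (z(c) = 9 + √(c + 0) = 9 + √c)
a = (9 + √5)⁶ (a = ((9 + √5)³)² = (9 + √5)⁶ ≈ 2.0123e+6)
a/((-h)) = (9 + √5)⁶/((-1*(-4709830))) = (9 + √5)⁶/4709830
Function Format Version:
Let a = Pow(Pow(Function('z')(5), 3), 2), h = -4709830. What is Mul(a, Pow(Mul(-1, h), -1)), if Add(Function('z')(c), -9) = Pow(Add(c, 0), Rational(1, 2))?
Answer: Mul(Rational(1, 4709830), Pow(Add(9, Pow(5, Rational(1, 2))), 6)) ≈ 0.42725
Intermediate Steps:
Function('z')(c) = Add(9, Pow(c, Rational(1, 2))) (Function('z')(c) = Add(9, Pow(Add(c, 0), Rational(1, 2))) = Add(9, Pow(c, Rational(1, 2))))
a = Pow(Add(9, Pow(5, Rational(1, 2))), 6) (a = Pow(Pow(Add(9, Pow(5, Rational(1, 2))), 3), 2) = Pow(Add(9, Pow(5, Rational(1, 2))), 6) ≈ 2.0123e+6)
Mul(a, Pow(Mul(-1, h), -1)) = Mul(Pow(Add(9, Pow(5, Rational(1, 2))), 6), Pow(Mul(-1, -4709830), -1)) = Mul(Pow(Add(9, Pow(5, Rational(1, 2))), 6), Pow(4709830, -1)) = Mul(Pow(Add(9, Pow(5, Rational(1, 2))), 6), Rational(1, 4709830)) = Mul(Rational(1, 4709830), Pow(Add(9, Pow(5, Rational(1, 2))), 6))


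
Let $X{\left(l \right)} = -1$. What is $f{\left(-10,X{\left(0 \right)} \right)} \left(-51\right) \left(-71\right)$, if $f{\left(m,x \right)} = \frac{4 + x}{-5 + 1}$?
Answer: $- \frac{10863}{4} \approx -2715.8$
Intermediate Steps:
$f{\left(m,x \right)} = -1 - \frac{x}{4}$ ($f{\left(m,x \right)} = \frac{4 + x}{-4} = \left(4 + x\right) \left(- \frac{1}{4}\right) = -1 - \frac{x}{4}$)
$f{\left(-10,X{\left(0 \right)} \right)} \left(-51\right) \left(-71\right) = \left(-1 - - \frac{1}{4}\right) \left(-51\right) \left(-71\right) = \left(-1 + \frac{1}{4}\right) \left(-51\right) \left(-71\right) = \left(- \frac{3}{4}\right) \left(-51\right) \left(-71\right) = \frac{153}{4} \left(-71\right) = - \frac{10863}{4}$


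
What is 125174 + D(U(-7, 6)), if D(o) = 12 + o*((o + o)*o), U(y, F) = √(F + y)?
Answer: 125186 - 2*I ≈ 1.2519e+5 - 2.0*I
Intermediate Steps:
D(o) = 12 + 2*o³ (D(o) = 12 + o*((2*o)*o) = 12 + o*(2*o²) = 12 + 2*o³)
125174 + D(U(-7, 6)) = 125174 + (12 + 2*(√(6 - 7))³) = 125174 + (12 + 2*(√(-1))³) = 125174 + (12 + 2*I³) = 125174 + (12 + 2*(-I)) = 125174 + (12 - 2*I) = 125186 - 2*I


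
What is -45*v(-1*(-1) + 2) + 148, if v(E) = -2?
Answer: 238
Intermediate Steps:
-45*v(-1*(-1) + 2) + 148 = -45*(-2) + 148 = 90 + 148 = 238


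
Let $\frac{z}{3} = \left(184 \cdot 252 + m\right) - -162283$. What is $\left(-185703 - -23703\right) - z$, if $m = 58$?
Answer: $-788127$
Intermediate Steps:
$z = 626127$ ($z = 3 \left(\left(184 \cdot 252 + 58\right) - -162283\right) = 3 \left(\left(46368 + 58\right) + 162283\right) = 3 \left(46426 + 162283\right) = 3 \cdot 208709 = 626127$)
$\left(-185703 - -23703\right) - z = \left(-185703 - -23703\right) - 626127 = \left(-185703 + 23703\right) - 626127 = -162000 - 626127 = -788127$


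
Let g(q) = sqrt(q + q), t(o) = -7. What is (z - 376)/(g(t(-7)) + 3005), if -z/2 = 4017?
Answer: -25272050/9030039 + 8410*I*sqrt(14)/9030039 ≈ -2.7987 + 0.0034847*I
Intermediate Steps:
z = -8034 (z = -2*4017 = -8034)
g(q) = sqrt(2)*sqrt(q) (g(q) = sqrt(2*q) = sqrt(2)*sqrt(q))
(z - 376)/(g(t(-7)) + 3005) = (-8034 - 376)/(sqrt(2)*sqrt(-7) + 3005) = -8410/(sqrt(2)*(I*sqrt(7)) + 3005) = -8410/(I*sqrt(14) + 3005) = -8410/(3005 + I*sqrt(14))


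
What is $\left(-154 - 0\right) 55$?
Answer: $-8470$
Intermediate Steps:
$\left(-154 - 0\right) 55 = \left(-154 + 0\right) 55 = \left(-154\right) 55 = -8470$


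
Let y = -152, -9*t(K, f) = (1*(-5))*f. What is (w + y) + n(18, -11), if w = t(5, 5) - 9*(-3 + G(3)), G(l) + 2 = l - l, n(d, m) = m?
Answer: -1037/9 ≈ -115.22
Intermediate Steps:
G(l) = -2 (G(l) = -2 + (l - l) = -2 + 0 = -2)
t(K, f) = 5*f/9 (t(K, f) = -1*(-5)*f/9 = -(-5)*f/9 = 5*f/9)
w = 430/9 (w = (5/9)*5 - 9*(-3 - 2) = 25/9 - 9*(-5) = 25/9 + 45 = 430/9 ≈ 47.778)
(w + y) + n(18, -11) = (430/9 - 152) - 11 = -938/9 - 11 = -1037/9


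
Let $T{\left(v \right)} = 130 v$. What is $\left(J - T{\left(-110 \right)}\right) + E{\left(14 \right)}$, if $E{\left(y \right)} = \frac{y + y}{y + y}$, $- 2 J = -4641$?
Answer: $\frac{33243}{2} \approx 16622.0$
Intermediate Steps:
$J = \frac{4641}{2}$ ($J = \left(- \frac{1}{2}\right) \left(-4641\right) = \frac{4641}{2} \approx 2320.5$)
$E{\left(y \right)} = 1$ ($E{\left(y \right)} = \frac{2 y}{2 y} = 2 y \frac{1}{2 y} = 1$)
$\left(J - T{\left(-110 \right)}\right) + E{\left(14 \right)} = \left(\frac{4641}{2} - 130 \left(-110\right)\right) + 1 = \left(\frac{4641}{2} - -14300\right) + 1 = \left(\frac{4641}{2} + 14300\right) + 1 = \frac{33241}{2} + 1 = \frac{33243}{2}$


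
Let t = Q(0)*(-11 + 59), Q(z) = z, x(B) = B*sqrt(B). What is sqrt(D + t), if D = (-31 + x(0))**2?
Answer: 31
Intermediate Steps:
x(B) = B**(3/2)
D = 961 (D = (-31 + 0**(3/2))**2 = (-31 + 0)**2 = (-31)**2 = 961)
t = 0 (t = 0*(-11 + 59) = 0*48 = 0)
sqrt(D + t) = sqrt(961 + 0) = sqrt(961) = 31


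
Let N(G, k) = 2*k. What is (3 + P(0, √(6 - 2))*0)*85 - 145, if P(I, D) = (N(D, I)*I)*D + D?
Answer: 110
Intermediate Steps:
P(I, D) = D + 2*D*I² (P(I, D) = ((2*I)*I)*D + D = (2*I²)*D + D = 2*D*I² + D = D + 2*D*I²)
(3 + P(0, √(6 - 2))*0)*85 - 145 = (3 + (√(6 - 2)*(1 + 2*0²))*0)*85 - 145 = (3 + (√4*(1 + 2*0))*0)*85 - 145 = (3 + (2*(1 + 0))*0)*85 - 145 = (3 + (2*1)*0)*85 - 145 = (3 + 2*0)*85 - 145 = (3 + 0)*85 - 145 = 3*85 - 145 = 255 - 145 = 110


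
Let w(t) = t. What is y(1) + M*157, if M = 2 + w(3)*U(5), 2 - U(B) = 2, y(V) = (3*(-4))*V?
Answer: 302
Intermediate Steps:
y(V) = -12*V
U(B) = 0 (U(B) = 2 - 1*2 = 2 - 2 = 0)
M = 2 (M = 2 + 3*0 = 2 + 0 = 2)
y(1) + M*157 = -12*1 + 2*157 = -12 + 314 = 302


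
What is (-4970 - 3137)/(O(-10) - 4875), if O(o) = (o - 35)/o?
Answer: 16214/9741 ≈ 1.6645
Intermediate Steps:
O(o) = (-35 + o)/o
(-4970 - 3137)/(O(-10) - 4875) = (-4970 - 3137)/((-35 - 10)/(-10) - 4875) = -8107/(-⅒*(-45) - 4875) = -8107/(9/2 - 4875) = -8107/(-9741/2) = -8107*(-2/9741) = 16214/9741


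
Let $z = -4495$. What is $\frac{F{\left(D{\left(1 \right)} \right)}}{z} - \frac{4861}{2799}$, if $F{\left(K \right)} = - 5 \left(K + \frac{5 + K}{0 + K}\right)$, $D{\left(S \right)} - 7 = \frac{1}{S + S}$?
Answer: $- \frac{8688763}{5032602} \approx -1.7265$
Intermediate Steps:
$D{\left(S \right)} = 7 + \frac{1}{2 S}$ ($D{\left(S \right)} = 7 + \frac{1}{S + S} = 7 + \frac{1}{2 S}$)
$F{\left(K \right)} = - 5 K - \frac{5 \left(5 + K\right)}{K}$ ($F{\left(K \right)} = - 5 \left(K + \frac{5 + K}{K}\right) = - 5 K - \frac{5 \left(5 + K\right)}{K}$)
$\frac{F{\left(D{\left(1 \right)} \right)}}{z} - \frac{4861}{2799} = \frac{-5 - \frac{25}{7 + \frac{1}{2 \cdot 1}} - 5 \left(7 + \frac{1}{2 \cdot 1}\right)}{-4495} - \frac{4861}{2799} = \left(-5 - \frac{25}{7 + \frac{1}{2} \cdot 1} - 5 \left(7 + \frac{1}{2} \cdot 1\right)\right) \left(- \frac{1}{4495}\right) - \frac{4861}{2799} = \left(-5 - \frac{25}{7 + \frac{1}{2}} - 5 \left(7 + \frac{1}{2}\right)\right) \left(- \frac{1}{4495}\right) - \frac{4861}{2799} = \left(-5 - \frac{25}{\frac{15}{2}} - \frac{75}{2}\right) \left(- \frac{1}{4495}\right) - \frac{4861}{2799} = \left(-5 - \frac{10}{3} - \frac{75}{2}\right) \left(- \frac{1}{4495}\right) - \frac{4861}{2799} = \left(- \frac{275}{6}\right) \left(- \frac{1}{4495}\right) - \frac{4861}{2799} = \frac{55}{5394} - \frac{4861}{2799} = - \frac{8688763}{5032602}$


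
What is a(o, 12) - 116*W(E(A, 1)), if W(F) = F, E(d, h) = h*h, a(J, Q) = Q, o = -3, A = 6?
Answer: -104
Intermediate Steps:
E(d, h) = h²
a(o, 12) - 116*W(E(A, 1)) = 12 - 116*1² = 12 - 116*1 = 12 - 116 = -104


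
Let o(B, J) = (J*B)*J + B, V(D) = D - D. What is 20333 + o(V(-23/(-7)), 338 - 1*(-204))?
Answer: 20333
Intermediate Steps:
V(D) = 0
o(B, J) = B + B*J² (o(B, J) = (B*J)*J + B = B*J² + B = B + B*J²)
20333 + o(V(-23/(-7)), 338 - 1*(-204)) = 20333 + 0*(1 + (338 - 1*(-204))²) = 20333 + 0*(1 + (338 + 204)²) = 20333 + 0*(1 + 542²) = 20333 + 0*(1 + 293764) = 20333 + 0*293765 = 20333 + 0 = 20333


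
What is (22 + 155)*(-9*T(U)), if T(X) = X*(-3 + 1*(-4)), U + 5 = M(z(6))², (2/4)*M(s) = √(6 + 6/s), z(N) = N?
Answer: 256473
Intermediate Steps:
M(s) = 2*√(6 + 6/s)
U = 23 (U = -5 + (2*√6*√((1 + 6)/6))² = -5 + (2*√6*√((⅙)*7))² = -5 + (2*√6*√(7/6))² = -5 + (2*√6*(√42/6))² = -5 + (2*√7)² = -5 + 28 = 23)
T(X) = -7*X (T(X) = X*(-3 - 4) = X*(-7) = -7*X)
(22 + 155)*(-9*T(U)) = (22 + 155)*(-(-63)*23) = 177*(-9*(-161)) = 177*1449 = 256473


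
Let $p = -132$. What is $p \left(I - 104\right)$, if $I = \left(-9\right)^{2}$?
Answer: $3036$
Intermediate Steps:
$I = 81$
$p \left(I - 104\right) = - 132 \left(81 - 104\right) = \left(-132\right) \left(-23\right) = 3036$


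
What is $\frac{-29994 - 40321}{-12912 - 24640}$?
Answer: $\frac{70315}{37552} \approx 1.8725$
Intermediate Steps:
$\frac{-29994 - 40321}{-12912 - 24640} = - \frac{70315}{-37552} = \left(-70315\right) \left(- \frac{1}{37552}\right) = \frac{70315}{37552}$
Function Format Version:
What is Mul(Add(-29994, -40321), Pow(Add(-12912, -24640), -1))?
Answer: Rational(70315, 37552) ≈ 1.8725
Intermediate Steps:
Mul(Add(-29994, -40321), Pow(Add(-12912, -24640), -1)) = Mul(-70315, Pow(-37552, -1)) = Mul(-70315, Rational(-1, 37552)) = Rational(70315, 37552)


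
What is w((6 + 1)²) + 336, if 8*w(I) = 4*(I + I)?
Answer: 385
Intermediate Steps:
w(I) = I (w(I) = (4*(I + I))/8 = (4*(2*I))/8 = (8*I)/8 = I)
w((6 + 1)²) + 336 = (6 + 1)² + 336 = 7² + 336 = 49 + 336 = 385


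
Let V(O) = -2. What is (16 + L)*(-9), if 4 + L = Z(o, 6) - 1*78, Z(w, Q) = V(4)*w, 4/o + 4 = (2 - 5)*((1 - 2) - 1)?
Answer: 630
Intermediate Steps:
o = 2 (o = 4/(-4 + (2 - 5)*((1 - 2) - 1)) = 4/(-4 - 3*(-1 - 1)) = 4/(-4 - 3*(-2)) = 4/(-4 + 6) = 4/2 = 4*(½) = 2)
Z(w, Q) = -2*w
L = -86 (L = -4 + (-2*2 - 1*78) = -4 + (-4 - 78) = -4 - 82 = -86)
(16 + L)*(-9) = (16 - 86)*(-9) = -70*(-9) = 630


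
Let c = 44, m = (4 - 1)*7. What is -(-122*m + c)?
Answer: 2518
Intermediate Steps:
m = 21 (m = 3*7 = 21)
-(-122*m + c) = -(-122*21 + 44) = -(-2562 + 44) = -1*(-2518) = 2518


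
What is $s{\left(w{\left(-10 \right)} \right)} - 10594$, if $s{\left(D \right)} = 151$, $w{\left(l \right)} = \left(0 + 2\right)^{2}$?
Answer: $-10443$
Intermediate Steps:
$w{\left(l \right)} = 4$ ($w{\left(l \right)} = 2^{2} = 4$)
$s{\left(w{\left(-10 \right)} \right)} - 10594 = 151 - 10594 = -10443$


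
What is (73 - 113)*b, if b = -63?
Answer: 2520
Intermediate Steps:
(73 - 113)*b = (73 - 113)*(-63) = -40*(-63) = 2520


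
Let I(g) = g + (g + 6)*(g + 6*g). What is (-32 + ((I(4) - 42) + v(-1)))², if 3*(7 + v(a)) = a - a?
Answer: 41209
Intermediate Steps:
v(a) = -7 (v(a) = -7 + (a - a)/3 = -7 + (⅓)*0 = -7 + 0 = -7)
I(g) = g + 7*g*(6 + g) (I(g) = g + (6 + g)*(7*g) = g + 7*g*(6 + g))
(-32 + ((I(4) - 42) + v(-1)))² = (-32 + ((4*(43 + 7*4) - 42) - 7))² = (-32 + ((4*(43 + 28) - 42) - 7))² = (-32 + ((4*71 - 42) - 7))² = (-32 + ((284 - 42) - 7))² = (-32 + (242 - 7))² = (-32 + 235)² = 203² = 41209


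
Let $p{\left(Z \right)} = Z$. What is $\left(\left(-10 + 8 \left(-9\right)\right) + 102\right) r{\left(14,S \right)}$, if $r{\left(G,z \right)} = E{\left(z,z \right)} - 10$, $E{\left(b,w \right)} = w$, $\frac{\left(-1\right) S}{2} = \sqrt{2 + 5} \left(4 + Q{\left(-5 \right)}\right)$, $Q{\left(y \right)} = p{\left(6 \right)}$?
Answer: $-200 - 400 \sqrt{7} \approx -1258.3$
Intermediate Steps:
$Q{\left(y \right)} = 6$
$S = - 20 \sqrt{7}$ ($S = - 2 \sqrt{2 + 5} \left(4 + 6\right) = - 2 \sqrt{7} \cdot 10 = - 2 \cdot 10 \sqrt{7} = - 20 \sqrt{7} \approx -52.915$)
$r{\left(G,z \right)} = -10 + z$ ($r{\left(G,z \right)} = z - 10 = -10 + z$)
$\left(\left(-10 + 8 \left(-9\right)\right) + 102\right) r{\left(14,S \right)} = \left(\left(-10 + 8 \left(-9\right)\right) + 102\right) \left(-10 - 20 \sqrt{7}\right) = \left(\left(-10 - 72\right) + 102\right) \left(-10 - 20 \sqrt{7}\right) = \left(-82 + 102\right) \left(-10 - 20 \sqrt{7}\right) = 20 \left(-10 - 20 \sqrt{7}\right) = -200 - 400 \sqrt{7}$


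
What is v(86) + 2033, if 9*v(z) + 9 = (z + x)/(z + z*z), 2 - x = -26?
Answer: 22805155/11223 ≈ 2032.0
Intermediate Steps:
x = 28 (x = 2 - 1*(-26) = 2 + 26 = 28)
v(z) = -1 + (28 + z)/(9*(z + z²)) (v(z) = -1 + ((z + 28)/(z + z*z))/9 = -1 + ((28 + z)/(z + z²))/9 = -1 + (28 + z)/(9*(z + z²)))
v(86) + 2033 = (⅑)*(28 - 9*86² - 8*86)/(86*(1 + 86)) + 2033 = (⅑)*(1/86)*(28 - 9*7396 - 688)/87 + 2033 = (⅑)*(1/86)*(1/87)*(28 - 66564 - 688) + 2033 = (⅑)*(1/86)*(1/87)*(-67224) + 2033 = -11204/11223 + 2033 = 22805155/11223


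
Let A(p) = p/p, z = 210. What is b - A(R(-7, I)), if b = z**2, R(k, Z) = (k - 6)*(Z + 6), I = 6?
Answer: 44099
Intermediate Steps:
R(k, Z) = (-6 + k)*(6 + Z)
A(p) = 1
b = 44100 (b = 210**2 = 44100)
b - A(R(-7, I)) = 44100 - 1*1 = 44100 - 1 = 44099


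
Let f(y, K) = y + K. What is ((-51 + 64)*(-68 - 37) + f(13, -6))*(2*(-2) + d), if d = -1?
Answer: 6790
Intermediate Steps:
f(y, K) = K + y
((-51 + 64)*(-68 - 37) + f(13, -6))*(2*(-2) + d) = ((-51 + 64)*(-68 - 37) + (-6 + 13))*(2*(-2) - 1) = (13*(-105) + 7)*(-4 - 1) = (-1365 + 7)*(-5) = -1358*(-5) = 6790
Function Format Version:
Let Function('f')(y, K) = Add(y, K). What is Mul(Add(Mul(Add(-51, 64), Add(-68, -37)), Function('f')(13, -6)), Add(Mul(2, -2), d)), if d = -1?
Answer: 6790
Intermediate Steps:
Function('f')(y, K) = Add(K, y)
Mul(Add(Mul(Add(-51, 64), Add(-68, -37)), Function('f')(13, -6)), Add(Mul(2, -2), d)) = Mul(Add(Mul(Add(-51, 64), Add(-68, -37)), Add(-6, 13)), Add(Mul(2, -2), -1)) = Mul(Add(Mul(13, -105), 7), Add(-4, -1)) = Mul(Add(-1365, 7), -5) = Mul(-1358, -5) = 6790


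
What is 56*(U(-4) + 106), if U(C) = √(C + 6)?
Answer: 5936 + 56*√2 ≈ 6015.2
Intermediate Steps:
U(C) = √(6 + C)
56*(U(-4) + 106) = 56*(√(6 - 4) + 106) = 56*(√2 + 106) = 56*(106 + √2) = 5936 + 56*√2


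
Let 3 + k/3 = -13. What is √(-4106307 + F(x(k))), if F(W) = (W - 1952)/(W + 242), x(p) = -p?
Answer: I*√86335242715/145 ≈ 2026.4*I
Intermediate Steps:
k = -48 (k = -9 + 3*(-13) = -9 - 39 = -48)
F(W) = (-1952 + W)/(242 + W)
√(-4106307 + F(x(k))) = √(-4106307 + (-1952 - 1*(-48))/(242 - 1*(-48))) = √(-4106307 + (-1952 + 48)/(242 + 48)) = √(-4106307 - 1904/290) = √(-4106307 + (1/290)*(-1904)) = √(-4106307 - 952/145) = √(-595415467/145) = I*√86335242715/145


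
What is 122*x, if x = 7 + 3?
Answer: 1220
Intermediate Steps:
x = 10
122*x = 122*10 = 1220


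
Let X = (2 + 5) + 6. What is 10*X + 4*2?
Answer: 138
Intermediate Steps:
X = 13 (X = 7 + 6 = 13)
10*X + 4*2 = 10*13 + 4*2 = 130 + 8 = 138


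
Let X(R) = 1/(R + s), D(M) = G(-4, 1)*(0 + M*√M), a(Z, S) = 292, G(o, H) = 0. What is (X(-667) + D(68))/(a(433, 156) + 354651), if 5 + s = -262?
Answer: -1/331516762 ≈ -3.0164e-9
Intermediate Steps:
s = -267 (s = -5 - 262 = -267)
D(M) = 0 (D(M) = 0*(0 + M*√M) = 0*(0 + M^(3/2)) = 0*M^(3/2) = 0)
X(R) = 1/(-267 + R) (X(R) = 1/(R - 267) = 1/(-267 + R))
(X(-667) + D(68))/(a(433, 156) + 354651) = (1/(-267 - 667) + 0)/(292 + 354651) = (1/(-934) + 0)/354943 = (-1/934 + 0)*(1/354943) = -1/934*1/354943 = -1/331516762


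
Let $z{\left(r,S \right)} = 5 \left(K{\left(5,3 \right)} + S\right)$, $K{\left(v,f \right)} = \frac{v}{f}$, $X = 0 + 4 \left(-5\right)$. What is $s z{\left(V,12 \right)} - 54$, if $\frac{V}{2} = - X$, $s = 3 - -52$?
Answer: $\frac{11113}{3} \approx 3704.3$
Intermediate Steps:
$X = -20$ ($X = 0 - 20 = -20$)
$s = 55$ ($s = 3 + 52 = 55$)
$V = 40$ ($V = 2 \left(\left(-1\right) \left(-20\right)\right) = 2 \cdot 20 = 40$)
$z{\left(r,S \right)} = \frac{25}{3} + 5 S$ ($z{\left(r,S \right)} = 5 \left(\frac{5}{3} + S\right) = \frac{25}{3} + 5 S$)
$s z{\left(V,12 \right)} - 54 = 55 \left(\frac{25}{3} + 5 \cdot 12\right) - 54 = 55 \left(\frac{25}{3} + 60\right) - 54 = 55 \cdot \frac{205}{3} - 54 = \frac{11275}{3} - 54 = \frac{11113}{3}$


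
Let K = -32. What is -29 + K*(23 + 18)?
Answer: -1341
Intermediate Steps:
-29 + K*(23 + 18) = -29 - 32*(23 + 18) = -29 - 32*41 = -29 - 1312 = -1341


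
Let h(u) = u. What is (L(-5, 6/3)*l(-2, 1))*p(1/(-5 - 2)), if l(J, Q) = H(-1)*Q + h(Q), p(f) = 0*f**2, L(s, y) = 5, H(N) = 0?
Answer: 0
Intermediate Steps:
p(f) = 0
l(J, Q) = Q (l(J, Q) = 0*Q + Q = 0 + Q = Q)
(L(-5, 6/3)*l(-2, 1))*p(1/(-5 - 2)) = (5*1)*0 = 5*0 = 0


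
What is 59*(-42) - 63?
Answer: -2541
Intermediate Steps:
59*(-42) - 63 = -2478 - 63 = -2541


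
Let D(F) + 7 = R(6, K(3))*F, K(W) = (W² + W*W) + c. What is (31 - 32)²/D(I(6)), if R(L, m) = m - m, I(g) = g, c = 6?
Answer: -⅐ ≈ -0.14286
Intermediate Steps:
K(W) = 6 + 2*W² (K(W) = (W² + W*W) + 6 = (W² + W²) + 6 = 2*W² + 6 = 6 + 2*W²)
R(L, m) = 0
D(F) = -7 (D(F) = -7 + 0*F = -7 + 0 = -7)
(31 - 32)²/D(I(6)) = (31 - 32)²/(-7) = (-1)²*(-⅐) = 1*(-⅐) = -⅐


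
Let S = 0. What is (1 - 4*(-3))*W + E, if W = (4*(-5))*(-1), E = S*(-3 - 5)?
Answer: 260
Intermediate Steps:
E = 0 (E = 0*(-3 - 5) = 0*(-8) = 0)
W = 20 (W = -20*(-1) = 20)
(1 - 4*(-3))*W + E = (1 - 4*(-3))*20 + 0 = (1 + 12)*20 + 0 = 13*20 + 0 = 260 + 0 = 260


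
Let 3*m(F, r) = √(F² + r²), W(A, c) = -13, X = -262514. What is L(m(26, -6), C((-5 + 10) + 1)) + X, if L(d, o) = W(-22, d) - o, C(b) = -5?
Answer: -262522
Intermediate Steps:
m(F, r) = √(F² + r²)/3
L(d, o) = -13 - o
L(m(26, -6), C((-5 + 10) + 1)) + X = (-13 - 1*(-5)) - 262514 = (-13 + 5) - 262514 = -8 - 262514 = -262522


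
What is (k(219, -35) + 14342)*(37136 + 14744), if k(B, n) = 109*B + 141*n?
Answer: 1726462640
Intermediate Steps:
(k(219, -35) + 14342)*(37136 + 14744) = ((109*219 + 141*(-35)) + 14342)*(37136 + 14744) = ((23871 - 4935) + 14342)*51880 = (18936 + 14342)*51880 = 33278*51880 = 1726462640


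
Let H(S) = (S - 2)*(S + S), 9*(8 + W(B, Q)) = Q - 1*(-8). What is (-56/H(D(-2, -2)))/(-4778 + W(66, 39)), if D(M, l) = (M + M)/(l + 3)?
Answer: 21/86054 ≈ 0.00024403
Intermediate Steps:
W(B, Q) = -64/9 + Q/9 (W(B, Q) = -8 + (Q - 1*(-8))/9 = -8 + (Q + 8)/9 = -8 + (8 + Q)/9 = -8 + (8/9 + Q/9) = -64/9 + Q/9)
D(M, l) = 2*M/(3 + l) (D(M, l) = (2*M)/(3 + l) = 2*M/(3 + l))
H(S) = 2*S*(-2 + S) (H(S) = (-2 + S)*(2*S) = 2*S*(-2 + S))
(-56/H(D(-2, -2)))/(-4778 + W(66, 39)) = (-56*(-1/(8*(-2 + 2*(-2)/(3 - 2)))))/(-4778 + (-64/9 + (⅑)*39)) = (-56*(-1/(8*(-2 + 2*(-2)/1))))/(-4778 + (-64/9 + 13/3)) = (-56*(-1/(8*(-2 + 2*(-2)*1))))/(-4778 - 25/9) = (-56*(-1/(8*(-2 - 4))))/(-43027/9) = -(-504)/(43027*(2*(-4)*(-6))) = -(-504)/(43027*48) = -9/43027*(-7/6) = 21/86054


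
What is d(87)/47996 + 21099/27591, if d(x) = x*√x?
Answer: 13/17 + 87*√87/47996 ≈ 0.78161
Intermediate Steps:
d(x) = x^(3/2)
d(87)/47996 + 21099/27591 = 87^(3/2)/47996 + 21099/27591 = (87*√87)*(1/47996) + 21099*(1/27591) = 87*√87/47996 + 13/17 = 13/17 + 87*√87/47996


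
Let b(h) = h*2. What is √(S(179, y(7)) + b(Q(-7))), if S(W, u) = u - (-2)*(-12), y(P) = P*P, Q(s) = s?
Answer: √11 ≈ 3.3166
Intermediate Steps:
y(P) = P²
S(W, u) = -24 + u (S(W, u) = u - 1*24 = u - 24 = -24 + u)
b(h) = 2*h
√(S(179, y(7)) + b(Q(-7))) = √((-24 + 7²) + 2*(-7)) = √((-24 + 49) - 14) = √(25 - 14) = √11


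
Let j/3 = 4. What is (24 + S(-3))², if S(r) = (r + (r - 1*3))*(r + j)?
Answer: 3249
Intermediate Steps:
j = 12 (j = 3*4 = 12)
S(r) = (-3 + 2*r)*(12 + r) (S(r) = (r + (r - 1*3))*(r + 12) = (r + (r - 3))*(12 + r) = (r + (-3 + r))*(12 + r) = (-3 + 2*r)*(12 + r))
(24 + S(-3))² = (24 + (-36 + 2*(-3)² + 21*(-3)))² = (24 + (-36 + 2*9 - 63))² = (24 + (-36 + 18 - 63))² = (24 - 81)² = (-57)² = 3249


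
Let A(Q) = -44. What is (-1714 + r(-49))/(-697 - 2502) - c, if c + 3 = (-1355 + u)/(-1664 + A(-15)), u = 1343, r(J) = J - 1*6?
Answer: 691955/195139 ≈ 3.5460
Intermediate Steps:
r(J) = -6 + J (r(J) = J - 6 = -6 + J)
c = -1278/427 (c = -3 + (-1355 + 1343)/(-1664 - 44) = -3 - 12/(-1708) = -3 - 12*(-1/1708) = -3 + 3/427 = -1278/427 ≈ -2.9930)
(-1714 + r(-49))/(-697 - 2502) - c = (-1714 + (-6 - 49))/(-697 - 2502) - 1*(-1278/427) = (-1714 - 55)/(-3199) + 1278/427 = -1769*(-1/3199) + 1278/427 = 1769/3199 + 1278/427 = 691955/195139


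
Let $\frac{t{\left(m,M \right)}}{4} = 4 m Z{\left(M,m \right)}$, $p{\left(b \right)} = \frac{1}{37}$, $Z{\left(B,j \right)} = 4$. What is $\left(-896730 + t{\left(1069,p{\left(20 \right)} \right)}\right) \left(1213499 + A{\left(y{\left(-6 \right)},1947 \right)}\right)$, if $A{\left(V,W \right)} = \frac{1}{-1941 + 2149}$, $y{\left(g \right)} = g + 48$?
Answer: $- \frac{104536454325501}{104} \approx -1.0052 \cdot 10^{12}$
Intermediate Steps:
$y{\left(g \right)} = 48 + g$
$p{\left(b \right)} = \frac{1}{37}$
$t{\left(m,M \right)} = 64 m$ ($t{\left(m,M \right)} = 4 \cdot 4 m 4 = 4 \cdot 16 m = 64 m$)
$A{\left(V,W \right)} = \frac{1}{208}$
$\left(-896730 + t{\left(1069,p{\left(20 \right)} \right)}\right) \left(1213499 + A{\left(y{\left(-6 \right)},1947 \right)}\right) = \left(-896730 + 64 \cdot 1069\right) \left(1213499 + \frac{1}{208}\right) = \left(-896730 + 68416\right) \frac{252407793}{208} = \left(-828314\right) \frac{252407793}{208} = - \frac{104536454325501}{104}$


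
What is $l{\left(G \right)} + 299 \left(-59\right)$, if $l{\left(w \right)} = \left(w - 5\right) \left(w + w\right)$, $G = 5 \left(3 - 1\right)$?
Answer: $-17541$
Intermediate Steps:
$G = 10$ ($G = 5 \cdot 2 = 10$)
$l{\left(w \right)} = 2 w \left(-5 + w\right)$ ($l{\left(w \right)} = \left(-5 + w\right) 2 w = 2 w \left(-5 + w\right)$)
$l{\left(G \right)} + 299 \left(-59\right) = 2 \cdot 10 \left(-5 + 10\right) + 299 \left(-59\right) = 2 \cdot 10 \cdot 5 - 17641 = 100 - 17641 = -17541$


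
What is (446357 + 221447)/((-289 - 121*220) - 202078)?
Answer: -667804/228987 ≈ -2.9163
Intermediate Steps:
(446357 + 221447)/((-289 - 121*220) - 202078) = 667804/((-289 - 26620) - 202078) = 667804/(-26909 - 202078) = 667804/(-228987) = 667804*(-1/228987) = -667804/228987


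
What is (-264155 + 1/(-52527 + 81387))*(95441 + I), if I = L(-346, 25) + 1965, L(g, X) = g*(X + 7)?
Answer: -109694732859311/4810 ≈ -2.2806e+10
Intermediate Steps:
L(g, X) = g*(7 + X)
I = -9107 (I = -346*(7 + 25) + 1965 = -346*32 + 1965 = -11072 + 1965 = -9107)
(-264155 + 1/(-52527 + 81387))*(95441 + I) = (-264155 + 1/(-52527 + 81387))*(95441 - 9107) = (-264155 + 1/28860)*86334 = -7623513299/28860*86334 = -109694732859311/4810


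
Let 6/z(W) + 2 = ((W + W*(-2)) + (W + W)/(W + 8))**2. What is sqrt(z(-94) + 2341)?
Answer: sqrt(171189008025317794)/8551399 ≈ 48.384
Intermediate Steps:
z(W) = 6/(-2 + (-W + 2*W/(8 + W))**2) (z(W) = 6/(-2 + ((W + W*(-2)) + (W + W)/(W + 8))**2) = 6/(-2 + ((W - 2*W) + (2*W)/(8 + W))**2) = 6/(-2 + (-W + 2*W/(8 + W))**2))
sqrt(z(-94) + 2341) = sqrt(6*(8 - 94)**2/(-2*(8 - 94)**2 + (-94)**2*(6 - 94)**2) + 2341) = sqrt(6*(-86)**2/(-2*(-86)**2 + 8836*(-88)**2) + 2341) = sqrt(6*7396/(-2*7396 + 8836*7744) + 2341) = sqrt(6*7396/(-14792 + 68425984) + 2341) = sqrt(6*7396/68411192 + 2341) = sqrt(6*7396*(1/68411192) + 2341) = sqrt(5547/8551399 + 2341) = sqrt(20018830606/8551399) = sqrt(171189008025317794)/8551399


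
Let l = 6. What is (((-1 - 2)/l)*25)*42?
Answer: -525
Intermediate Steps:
(((-1 - 2)/l)*25)*42 = (((-1 - 2)/6)*25)*42 = (((⅙)*(-3))*25)*42 = -½*25*42 = -25/2*42 = -525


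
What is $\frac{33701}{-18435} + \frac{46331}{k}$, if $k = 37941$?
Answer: $- \frac{141512552}{233147445} \approx -0.60697$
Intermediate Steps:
$\frac{33701}{-18435} + \frac{46331}{k} = \frac{33701}{-18435} + \frac{46331}{37941} = 33701 \left(- \frac{1}{18435}\right) + 46331 \cdot \frac{1}{37941} = - \frac{33701}{18435} + \frac{46331}{37941} = - \frac{141512552}{233147445}$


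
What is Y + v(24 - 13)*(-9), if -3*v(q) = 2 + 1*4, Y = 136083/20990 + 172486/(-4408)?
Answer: -338799179/23130980 ≈ -14.647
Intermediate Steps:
Y = -755156819/23130980 (Y = 136083*(1/20990) + 172486*(-1/4408) = 136083/20990 - 86243/2204 = -755156819/23130980 ≈ -32.647)
v(q) = -2 (v(q) = -(2 + 1*4)/3 = -(2 + 4)/3 = -⅓*6 = -2)
Y + v(24 - 13)*(-9) = -755156819/23130980 - 2*(-9) = -755156819/23130980 + 18 = -338799179/23130980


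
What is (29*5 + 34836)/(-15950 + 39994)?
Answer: 34981/24044 ≈ 1.4549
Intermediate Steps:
(29*5 + 34836)/(-15950 + 39994) = (145 + 34836)/24044 = 34981*(1/24044) = 34981/24044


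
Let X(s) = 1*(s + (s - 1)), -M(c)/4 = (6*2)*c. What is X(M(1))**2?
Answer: 9409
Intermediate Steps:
M(c) = -48*c (M(c) = -4*6*2*c = -48*c)
X(s) = -1 + 2*s (X(s) = 1*(s + (-1 + s)) = 1*(-1 + 2*s) = -1 + 2*s)
X(M(1))**2 = (-1 + 2*(-48*1))**2 = (-1 + 2*(-48))**2 = (-1 - 96)**2 = (-97)**2 = 9409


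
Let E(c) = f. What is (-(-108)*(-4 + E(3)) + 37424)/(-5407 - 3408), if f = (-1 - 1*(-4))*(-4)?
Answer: -35696/8815 ≈ -4.0495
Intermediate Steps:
f = -12 (f = (-1 + 4)*(-4) = 3*(-4) = -12)
E(c) = -12
(-(-108)*(-4 + E(3)) + 37424)/(-5407 - 3408) = (-(-108)*(-4 - 12) + 37424)/(-5407 - 3408) = (-(-108)*(-16) + 37424)/(-8815) = (-54*32 + 37424)*(-1/8815) = (-1728 + 37424)*(-1/8815) = 35696*(-1/8815) = -35696/8815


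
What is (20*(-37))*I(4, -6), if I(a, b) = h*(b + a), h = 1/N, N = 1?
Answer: 1480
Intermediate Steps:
h = 1 (h = 1/1 = 1)
I(a, b) = a + b (I(a, b) = 1*(b + a) = 1*(a + b) = a + b)
(20*(-37))*I(4, -6) = (20*(-37))*(4 - 6) = -740*(-2) = 1480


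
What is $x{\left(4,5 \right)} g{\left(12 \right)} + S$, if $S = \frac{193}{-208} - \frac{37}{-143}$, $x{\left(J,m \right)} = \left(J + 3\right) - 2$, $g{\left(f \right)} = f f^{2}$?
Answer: $\frac{19766789}{2288} \approx 8639.3$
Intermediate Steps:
$g{\left(f \right)} = f^{3}$
$x{\left(J,m \right)} = 1 + J$ ($x{\left(J,m \right)} = \left(3 + J\right) - 2 = 1 + J$)
$S = - \frac{1531}{2288}$ ($S = 193 \left(- \frac{1}{208}\right) - - \frac{37}{143} = - \frac{193}{208} + \frac{37}{143} = - \frac{1531}{2288} \approx -0.66914$)
$x{\left(4,5 \right)} g{\left(12 \right)} + S = \left(1 + 4\right) 12^{3} - \frac{1531}{2288} = 5 \cdot 1728 - \frac{1531}{2288} = 8640 - \frac{1531}{2288} = \frac{19766789}{2288}$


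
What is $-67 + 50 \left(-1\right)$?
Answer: $-117$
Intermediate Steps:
$-67 + 50 \left(-1\right) = -67 - 50 = -117$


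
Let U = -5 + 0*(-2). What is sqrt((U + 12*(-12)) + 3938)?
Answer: 3*sqrt(421) ≈ 61.555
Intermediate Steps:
U = -5 (U = -5 + 0 = -5)
sqrt((U + 12*(-12)) + 3938) = sqrt((-5 + 12*(-12)) + 3938) = sqrt((-5 - 144) + 3938) = sqrt(-149 + 3938) = sqrt(3789) = 3*sqrt(421)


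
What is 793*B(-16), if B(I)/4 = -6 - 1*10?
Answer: -50752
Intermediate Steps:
B(I) = -64 (B(I) = 4*(-6 - 1*10) = 4*(-6 - 10) = 4*(-16) = -64)
793*B(-16) = 793*(-64) = -50752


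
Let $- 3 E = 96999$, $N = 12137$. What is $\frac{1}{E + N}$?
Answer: $- \frac{1}{20196} \approx -4.9515 \cdot 10^{-5}$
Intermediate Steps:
$E = -32333$ ($E = \left(- \frac{1}{3}\right) 96999 = -32333$)
$\frac{1}{E + N} = \frac{1}{-32333 + 12137} = \frac{1}{-20196} = - \frac{1}{20196}$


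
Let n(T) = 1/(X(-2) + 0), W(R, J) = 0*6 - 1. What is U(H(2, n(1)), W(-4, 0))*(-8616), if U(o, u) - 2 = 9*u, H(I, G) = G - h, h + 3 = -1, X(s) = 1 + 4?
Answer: 60312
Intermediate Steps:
X(s) = 5
h = -4 (h = -3 - 1 = -4)
W(R, J) = -1 (W(R, J) = 0 - 1 = -1)
n(T) = ⅕ (n(T) = 1/(5 + 0) = 1/5 = ⅕)
H(I, G) = 4 + G (H(I, G) = G - 1*(-4) = G + 4 = 4 + G)
U(o, u) = 2 + 9*u
U(H(2, n(1)), W(-4, 0))*(-8616) = (2 + 9*(-1))*(-8616) = (2 - 9)*(-8616) = -7*(-8616) = 60312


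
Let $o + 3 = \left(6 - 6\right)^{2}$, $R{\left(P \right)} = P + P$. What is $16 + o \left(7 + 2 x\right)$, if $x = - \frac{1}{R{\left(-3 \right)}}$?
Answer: $-6$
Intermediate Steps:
$R{\left(P \right)} = 2 P$
$o = -3$ ($o = -3 + \left(6 - 6\right)^{2} = -3 + 0^{2} = -3 + 0 = -3$)
$x = \frac{1}{6}$ ($x = - \frac{1}{2 \left(-3\right)} = - \frac{1}{-6} = \left(-1\right) \left(- \frac{1}{6}\right) = \frac{1}{6} \approx 0.16667$)
$16 + o \left(7 + 2 x\right) = 16 - 3 \left(7 + 2 \cdot \frac{1}{6}\right) = 16 - 3 \left(7 + \frac{1}{3}\right) = 16 - 22 = -6$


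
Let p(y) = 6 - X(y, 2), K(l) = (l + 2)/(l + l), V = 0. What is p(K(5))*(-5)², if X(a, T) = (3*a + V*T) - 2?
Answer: 295/2 ≈ 147.50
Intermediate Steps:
X(a, T) = -2 + 3*a (X(a, T) = (3*a + 0*T) - 2 = (3*a + 0) - 2 = 3*a - 2 = -2 + 3*a)
K(l) = (2 + l)/(2*l) (K(l) = (2 + l)/((2*l)) = (2 + l)*(1/(2*l)) = (2 + l)/(2*l))
p(y) = 8 - 3*y (p(y) = 6 - (-2 + 3*y) = 6 + (2 - 3*y) = 8 - 3*y)
p(K(5))*(-5)² = (8 - 3*(2 + 5)/(2*5))*(-5)² = (8 - 3*7/(2*5))*25 = (8 - 3*7/10)*25 = (8 - 21/10)*25 = (59/10)*25 = 295/2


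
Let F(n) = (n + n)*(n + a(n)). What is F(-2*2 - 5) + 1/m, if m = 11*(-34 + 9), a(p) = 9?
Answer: -1/275 ≈ -0.0036364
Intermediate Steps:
m = -275 (m = 11*(-25) = -275)
F(n) = 2*n*(9 + n) (F(n) = (n + n)*(n + 9) = (2*n)*(9 + n) = 2*n*(9 + n))
F(-2*2 - 5) + 1/m = 2*(-2*2 - 5)*(9 + (-2*2 - 5)) + 1/(-275) = 2*(-4 - 5)*(9 + (-4 - 5)) - 1/275 = 2*(-9)*(9 - 9) - 1/275 = 2*(-9)*0 - 1/275 = 0 - 1/275 = -1/275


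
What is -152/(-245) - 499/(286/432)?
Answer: -26385344/35035 ≈ -753.11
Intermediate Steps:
-152/(-245) - 499/(286/432) = -152*(-1/245) - 499/(286*(1/432)) = 152/245 - 499/143/216 = 152/245 - 499*216/143 = 152/245 - 107784/143 = -26385344/35035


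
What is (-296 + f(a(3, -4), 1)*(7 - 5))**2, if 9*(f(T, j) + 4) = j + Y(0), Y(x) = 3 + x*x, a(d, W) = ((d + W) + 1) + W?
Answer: 7441984/81 ≈ 91876.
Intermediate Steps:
a(d, W) = 1 + d + 2*W (a(d, W) = ((W + d) + 1) + W = (1 + W + d) + W = 1 + d + 2*W)
Y(x) = 3 + x**2
f(T, j) = -11/3 + j/9 (f(T, j) = -4 + (j + (3 + 0**2))/9 = -4 + (j + (3 + 0))/9 = -4 + (j + 3)/9 = -4 + (3 + j)/9 = -4 + (1/3 + j/9) = -11/3 + j/9)
(-296 + f(a(3, -4), 1)*(7 - 5))**2 = (-296 + (-11/3 + (1/9)*1)*(7 - 5))**2 = (-296 + (-11/3 + 1/9)*2)**2 = (-296 - 32/9*2)**2 = (-296 - 64/9)**2 = (-2728/9)**2 = 7441984/81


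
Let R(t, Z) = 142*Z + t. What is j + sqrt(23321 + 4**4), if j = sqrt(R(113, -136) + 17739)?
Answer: sqrt(23577) + 2*I*sqrt(365) ≈ 153.55 + 38.21*I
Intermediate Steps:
R(t, Z) = t + 142*Z
j = 2*I*sqrt(365) (j = sqrt((113 + 142*(-136)) + 17739) = sqrt((113 - 19312) + 17739) = sqrt(-19199 + 17739) = sqrt(-1460) = 2*I*sqrt(365) ≈ 38.21*I)
j + sqrt(23321 + 4**4) = 2*I*sqrt(365) + sqrt(23321 + 4**4) = 2*I*sqrt(365) + sqrt(23321 + 256) = 2*I*sqrt(365) + sqrt(23577) = sqrt(23577) + 2*I*sqrt(365)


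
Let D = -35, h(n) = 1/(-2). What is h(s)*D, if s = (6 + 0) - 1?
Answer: 35/2 ≈ 17.500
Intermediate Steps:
s = 5 (s = 6 - 1 = 5)
h(n) = -½
h(s)*D = -½*(-35) = 35/2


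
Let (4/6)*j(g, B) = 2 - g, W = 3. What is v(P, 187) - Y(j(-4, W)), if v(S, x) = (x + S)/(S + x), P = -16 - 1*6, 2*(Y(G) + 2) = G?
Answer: -3/2 ≈ -1.5000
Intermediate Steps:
j(g, B) = 3 - 3*g/2 (j(g, B) = 3*(2 - g)/2 = 3 - 3*g/2)
Y(G) = -2 + G/2
P = -22 (P = -16 - 6 = -22)
v(S, x) = 1 (v(S, x) = (S + x)/(S + x) = 1)
v(P, 187) - Y(j(-4, W)) = 1 - (-2 + (3 - 3/2*(-4))/2) = 1 - (-2 + (3 + 6)/2) = 1 - (-2 + (½)*9) = 1 - (-2 + 9/2) = 1 - 1*5/2 = 1 - 5/2 = -3/2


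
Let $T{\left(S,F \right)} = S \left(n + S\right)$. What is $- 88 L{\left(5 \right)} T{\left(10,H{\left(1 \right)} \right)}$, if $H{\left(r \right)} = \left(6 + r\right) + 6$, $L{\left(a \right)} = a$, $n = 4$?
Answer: $-61600$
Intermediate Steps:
$H{\left(r \right)} = 12 + r$
$T{\left(S,F \right)} = S \left(4 + S\right)$
$- 88 L{\left(5 \right)} T{\left(10,H{\left(1 \right)} \right)} = \left(-88\right) 5 \cdot 10 \left(4 + 10\right) = - 440 \cdot 10 \cdot 14 = \left(-440\right) 140 = -61600$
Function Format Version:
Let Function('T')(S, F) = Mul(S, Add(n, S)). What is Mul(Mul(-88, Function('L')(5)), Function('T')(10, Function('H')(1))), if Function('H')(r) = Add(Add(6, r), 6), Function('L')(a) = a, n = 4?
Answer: -61600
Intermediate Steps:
Function('H')(r) = Add(12, r)
Function('T')(S, F) = Mul(S, Add(4, S))
Mul(Mul(-88, Function('L')(5)), Function('T')(10, Function('H')(1))) = Mul(Mul(-88, 5), Mul(10, Add(4, 10))) = Mul(-440, Mul(10, 14)) = Mul(-440, 140) = -61600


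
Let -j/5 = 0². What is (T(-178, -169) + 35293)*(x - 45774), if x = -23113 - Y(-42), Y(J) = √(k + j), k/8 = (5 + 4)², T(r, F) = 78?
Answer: -2436602077 - 636678*√2 ≈ -2.4375e+9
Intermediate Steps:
j = 0 (j = -5*0² = -5*0 = 0)
k = 648 (k = 8*(5 + 4)² = 8*9² = 8*81 = 648)
Y(J) = 18*√2 (Y(J) = √(648 + 0) = √648 = 18*√2)
x = -23113 - 18*√2 ≈ -23138.
(T(-178, -169) + 35293)*(x - 45774) = (78 + 35293)*((-23113 - 18*√2) - 45774) = 35371*(-68887 - 18*√2) = -2436602077 - 636678*√2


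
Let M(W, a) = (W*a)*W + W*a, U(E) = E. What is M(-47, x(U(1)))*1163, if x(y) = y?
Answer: 2514406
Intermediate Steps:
M(W, a) = W*a + a*W**2 (M(W, a) = a*W**2 + W*a = W*a + a*W**2)
M(-47, x(U(1)))*1163 = -47*1*(1 - 47)*1163 = -47*1*(-46)*1163 = 2162*1163 = 2514406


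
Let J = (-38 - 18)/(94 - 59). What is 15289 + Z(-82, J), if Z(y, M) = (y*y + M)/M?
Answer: 22175/2 ≈ 11088.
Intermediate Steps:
J = -8/5 (J = -56/35 = -56*1/35 = -8/5 ≈ -1.6000)
Z(y, M) = (M + y²)/M (Z(y, M) = (y² + M)/M = (M + y²)/M)
15289 + Z(-82, J) = 15289 + (-8/5 + (-82)²)/(-8/5) = 15289 - 5*(-8/5 + 6724)/8 = 15289 - 5/8*33612/5 = 15289 - 8403/2 = 22175/2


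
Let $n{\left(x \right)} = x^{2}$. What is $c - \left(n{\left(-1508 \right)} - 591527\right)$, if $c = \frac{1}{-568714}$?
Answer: $- \frac{956882347419}{568714} \approx -1.6825 \cdot 10^{6}$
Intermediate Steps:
$c = - \frac{1}{568714} \approx -1.7584 \cdot 10^{-6}$
$c - \left(n{\left(-1508 \right)} - 591527\right) = - \frac{1}{568714} - \left(\left(-1508\right)^{2} - 591527\right) = - \frac{1}{568714} - \left(2274064 - 591527\right) = - \frac{1}{568714} - 1682537 = - \frac{956882347419}{568714}$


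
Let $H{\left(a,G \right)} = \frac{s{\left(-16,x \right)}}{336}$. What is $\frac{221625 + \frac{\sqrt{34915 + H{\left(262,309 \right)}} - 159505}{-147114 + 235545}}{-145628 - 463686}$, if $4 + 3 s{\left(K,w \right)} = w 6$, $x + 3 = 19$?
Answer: $- \frac{9799180435}{26941123167} - \frac{\sqrt{61590221}}{2263054346028} \approx -0.36373$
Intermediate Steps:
$x = 16$ ($x = -3 + 19 = 16$)
$s{\left(K,w \right)} = - \frac{4}{3} + 2 w$ ($s{\left(K,w \right)} = - \frac{4}{3} + \frac{w 6}{3} = - \frac{4}{3} + \frac{6 w}{3} = - \frac{4}{3} + 2 w$)
$H{\left(a,G \right)} = \frac{23}{252}$ ($H{\left(a,G \right)} = \frac{- \frac{4}{3} + 2 \cdot 16}{336} = \left(- \frac{4}{3} + 32\right) \frac{1}{336} = \frac{92}{3} \cdot \frac{1}{336} = \frac{23}{252}$)
$\frac{221625 + \frac{\sqrt{34915 + H{\left(262,309 \right)}} - 159505}{-147114 + 235545}}{-145628 - 463686} = \frac{221625 + \frac{\sqrt{34915 + \frac{23}{252}} - 159505}{-147114 + 235545}}{-145628 - 463686} = \frac{221625 + \frac{\sqrt{\frac{8798603}{252}} - 159505}{88431}}{-609314} = \left(221625 + \left(\frac{\sqrt{61590221}}{42} - 159505\right) \frac{1}{88431}\right) \left(- \frac{1}{609314}\right) = \left(221625 + \left(-159505 + \frac{\sqrt{61590221}}{42}\right) \frac{1}{88431}\right) \left(- \frac{1}{609314}\right) = \left(221625 - \left(\frac{159505}{88431} - \frac{\sqrt{61590221}}{3714102}\right)\right) \left(- \frac{1}{609314}\right) = \left(\frac{19598360870}{88431} + \frac{\sqrt{61590221}}{3714102}\right) \left(- \frac{1}{609314}\right) = - \frac{9799180435}{26941123167} - \frac{\sqrt{61590221}}{2263054346028}$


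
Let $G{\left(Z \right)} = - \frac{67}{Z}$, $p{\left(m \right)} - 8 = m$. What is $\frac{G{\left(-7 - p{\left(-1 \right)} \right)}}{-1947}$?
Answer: $- \frac{67}{27258} \approx -0.002458$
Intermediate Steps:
$p{\left(m \right)} = 8 + m$
$\frac{G{\left(-7 - p{\left(-1 \right)} \right)}}{-1947} = \frac{\left(-67\right) \frac{1}{-7 - \left(8 - 1\right)}}{-1947} = - \frac{67}{-7 - 7} \left(- \frac{1}{1947}\right) = - \frac{67}{-14} \left(- \frac{1}{1947}\right) = \left(-67\right) \left(- \frac{1}{14}\right) \left(- \frac{1}{1947}\right) = \frac{67}{14} \left(- \frac{1}{1947}\right) = - \frac{67}{27258}$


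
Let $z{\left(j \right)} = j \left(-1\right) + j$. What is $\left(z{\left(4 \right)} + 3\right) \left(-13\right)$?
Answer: $-39$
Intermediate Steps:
$z{\left(j \right)} = 0$ ($z{\left(j \right)} = - j + j = 0$)
$\left(z{\left(4 \right)} + 3\right) \left(-13\right) = \left(0 + 3\right) \left(-13\right) = 3 \left(-13\right) = -39$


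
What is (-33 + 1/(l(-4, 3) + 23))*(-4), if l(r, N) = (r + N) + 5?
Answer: 3560/27 ≈ 131.85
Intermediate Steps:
l(r, N) = 5 + N + r (l(r, N) = (N + r) + 5 = 5 + N + r)
(-33 + 1/(l(-4, 3) + 23))*(-4) = (-33 + 1/((5 + 3 - 4) + 23))*(-4) = (-33 + 1/(4 + 23))*(-4) = (-33 + 1/27)*(-4) = -890/27*(-4) = 3560/27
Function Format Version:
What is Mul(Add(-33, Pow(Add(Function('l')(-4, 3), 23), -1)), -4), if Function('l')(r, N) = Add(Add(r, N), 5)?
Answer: Rational(3560, 27) ≈ 131.85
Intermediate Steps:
Function('l')(r, N) = Add(5, N, r) (Function('l')(r, N) = Add(Add(N, r), 5) = Add(5, N, r))
Mul(Add(-33, Pow(Add(Function('l')(-4, 3), 23), -1)), -4) = Mul(Add(-33, Pow(Add(Add(5, 3, -4), 23), -1)), -4) = Mul(Add(-33, Pow(Add(4, 23), -1)), -4) = Mul(Add(-33, Pow(27, -1)), -4) = Mul(Add(-33, Rational(1, 27)), -4) = Mul(Rational(-890, 27), -4) = Rational(3560, 27)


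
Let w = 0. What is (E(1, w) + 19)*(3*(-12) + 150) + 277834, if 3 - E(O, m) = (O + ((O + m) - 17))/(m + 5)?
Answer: 280684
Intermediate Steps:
E(O, m) = 3 - (-17 + m + 2*O)/(5 + m) (E(O, m) = 3 - (O + ((O + m) - 17))/(m + 5) = 3 - (O + (-17 + O + m))/(5 + m) = 3 - (-17 + m + 2*O)/(5 + m))
(E(1, w) + 19)*(3*(-12) + 150) + 277834 = (2*(16 + 0 - 1*1)/(5 + 0) + 19)*(3*(-12) + 150) + 277834 = (2*(16 + 0 - 1)/5 + 19)*(-36 + 150) + 277834 = (2*(⅕)*15 + 19)*114 + 277834 = (6 + 19)*114 + 277834 = 25*114 + 277834 = 2850 + 277834 = 280684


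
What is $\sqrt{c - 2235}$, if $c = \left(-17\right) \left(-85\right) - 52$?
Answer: $i \sqrt{842} \approx 29.017 i$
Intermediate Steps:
$c = 1393$ ($c = 1445 - 52 = 1393$)
$\sqrt{c - 2235} = \sqrt{1393 - 2235} = \sqrt{-842} = i \sqrt{842}$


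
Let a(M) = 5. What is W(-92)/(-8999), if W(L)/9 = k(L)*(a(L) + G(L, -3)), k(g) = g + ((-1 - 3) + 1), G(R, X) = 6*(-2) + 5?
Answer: -1710/8999 ≈ -0.19002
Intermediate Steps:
G(R, X) = -7 (G(R, X) = -12 + 5 = -7)
k(g) = -3 + g (k(g) = g + (-4 + 1) = g - 3 = -3 + g)
W(L) = 54 - 18*L (W(L) = 9*((-3 + L)*(5 - 7)) = 9*((-3 + L)*(-2)) = 9*(6 - 2*L) = 54 - 18*L)
W(-92)/(-8999) = (54 - 18*(-92))/(-8999) = (54 + 1656)*(-1/8999) = 1710*(-1/8999) = -1710/8999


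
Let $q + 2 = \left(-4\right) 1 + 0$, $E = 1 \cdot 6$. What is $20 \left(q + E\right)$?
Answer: $0$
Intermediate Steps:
$E = 6$
$q = -6$ ($q = -2 + \left(\left(-4\right) 1 + 0\right) = -2 + \left(-4 + 0\right) = -2 - 4 = -6$)
$20 \left(q + E\right) = 20 \left(-6 + 6\right) = 20 \cdot 0 = 0$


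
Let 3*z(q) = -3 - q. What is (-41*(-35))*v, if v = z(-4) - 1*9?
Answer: -37310/3 ≈ -12437.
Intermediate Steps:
z(q) = -1 - q/3 (z(q) = (-3 - q)/3 = -1 - q/3)
v = -26/3 (v = (-1 - ⅓*(-4)) - 1*9 = (-1 + 4/3) - 9 = ⅓ - 9 = -26/3 ≈ -8.6667)
(-41*(-35))*v = -41*(-35)*(-26/3) = 1435*(-26/3) = -37310/3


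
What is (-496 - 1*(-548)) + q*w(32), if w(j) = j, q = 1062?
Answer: 34036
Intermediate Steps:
(-496 - 1*(-548)) + q*w(32) = (-496 - 1*(-548)) + 1062*32 = (-496 + 548) + 33984 = 52 + 33984 = 34036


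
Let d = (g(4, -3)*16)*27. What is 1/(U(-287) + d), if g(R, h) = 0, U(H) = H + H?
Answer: -1/574 ≈ -0.0017422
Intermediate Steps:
U(H) = 2*H
d = 0 (d = (0*16)*27 = 0*27 = 0)
1/(U(-287) + d) = 1/(2*(-287) + 0) = 1/(-574 + 0) = 1/(-574) = -1/574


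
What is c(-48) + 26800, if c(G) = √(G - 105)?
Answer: 26800 + 3*I*√17 ≈ 26800.0 + 12.369*I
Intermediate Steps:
c(G) = √(-105 + G)
c(-48) + 26800 = √(-105 - 48) + 26800 = √(-153) + 26800 = 3*I*√17 + 26800 = 26800 + 3*I*√17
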